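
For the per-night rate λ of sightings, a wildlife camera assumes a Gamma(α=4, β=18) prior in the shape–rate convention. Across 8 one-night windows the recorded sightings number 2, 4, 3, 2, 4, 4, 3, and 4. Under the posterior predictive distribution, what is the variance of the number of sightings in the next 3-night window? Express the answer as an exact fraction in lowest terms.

1305/338

Total count: 2 + 4 + 3 + 2 + 4 + 4 + 3 + 4 = 26.
Total exposure: 8 nights.
Posterior: α' = 4 + 26 = 30, β' = 18 + 8 = 26.
The posterior predictive for a window of length T is Negative Binomial with variance T·α'·(β'+T)/β'² = 3·30·29/676 = 1305/338.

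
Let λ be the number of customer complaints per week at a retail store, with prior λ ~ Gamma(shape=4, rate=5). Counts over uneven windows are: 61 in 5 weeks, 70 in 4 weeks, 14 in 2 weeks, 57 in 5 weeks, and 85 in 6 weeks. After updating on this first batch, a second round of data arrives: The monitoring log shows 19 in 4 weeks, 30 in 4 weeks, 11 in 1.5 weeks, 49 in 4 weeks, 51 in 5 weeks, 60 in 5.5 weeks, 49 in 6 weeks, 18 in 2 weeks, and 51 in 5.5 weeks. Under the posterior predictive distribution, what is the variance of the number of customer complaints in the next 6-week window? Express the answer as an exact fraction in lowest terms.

Total count: 61 + 70 + 14 + 57 + 85 = 287.
Total exposure: 5 + 4 + 2 + 5 + 6 = 22 weeks.
After the first batch: Gamma(4 + 287, 5 + 22) = Gamma(291, 27).
Total count: 19 + 30 + 11 + 49 + 51 + 60 + 49 + 18 + 51 = 338.
Total exposure: 4 + 4 + 1.5 + 4 + 5 + 5.5 + 6 + 2 + 5.5 = 37.5 weeks.
After the second batch: Gamma(291 + 338, 27 + 37.5) = Gamma(629, 129/2).
The posterior predictive for a window of length T is Negative Binomial with variance T·α'·(β'+T)/β'² = 6·629·(141/2)/(16641/4) = 118252/1849.

118252/1849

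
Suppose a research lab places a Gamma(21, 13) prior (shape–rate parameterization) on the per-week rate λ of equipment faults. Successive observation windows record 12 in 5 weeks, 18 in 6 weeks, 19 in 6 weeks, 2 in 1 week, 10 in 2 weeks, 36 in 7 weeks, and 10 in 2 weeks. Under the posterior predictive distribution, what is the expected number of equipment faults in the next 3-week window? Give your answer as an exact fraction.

64/7

Total count: 12 + 18 + 19 + 2 + 10 + 36 + 10 = 107.
Total exposure: 5 + 6 + 6 + 1 + 2 + 7 + 2 = 29 weeks.
Gamma(α, β) with Poisson data over total exposure Σt gives posterior Gamma(α+Σx, β+Σt) = Gamma(128, 42).
Predictive mean over a 3-week window = T·E[λ|data] = 3·128/42 = 64/7.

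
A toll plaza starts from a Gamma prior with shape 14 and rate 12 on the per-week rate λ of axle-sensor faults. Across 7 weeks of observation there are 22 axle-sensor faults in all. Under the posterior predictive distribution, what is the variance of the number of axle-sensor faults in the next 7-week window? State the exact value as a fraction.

Total count 22 over total exposure 7 weeks.
Conjugate update: add total count to the shape and total exposure to the rate, giving Gamma(36, 19).
The posterior predictive for a window of length T is Negative Binomial with variance T·α'·(β'+T)/β'² = 7·36·26/361 = 6552/361.

6552/361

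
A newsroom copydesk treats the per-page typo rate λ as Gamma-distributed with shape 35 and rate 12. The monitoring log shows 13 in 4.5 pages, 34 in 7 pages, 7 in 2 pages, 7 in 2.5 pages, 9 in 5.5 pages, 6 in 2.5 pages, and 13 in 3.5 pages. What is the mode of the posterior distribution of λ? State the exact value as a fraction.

Total count: 13 + 34 + 7 + 7 + 9 + 6 + 13 = 89.
Total exposure: 4.5 + 7 + 2 + 2.5 + 5.5 + 2.5 + 3.5 = 27.5 pages.
Conjugate update: add total count to the shape and total exposure to the rate, giving Gamma(124, 79/2).
Posterior mode = (α'−1)/β' = 123/(79/2) = 246/79.

246/79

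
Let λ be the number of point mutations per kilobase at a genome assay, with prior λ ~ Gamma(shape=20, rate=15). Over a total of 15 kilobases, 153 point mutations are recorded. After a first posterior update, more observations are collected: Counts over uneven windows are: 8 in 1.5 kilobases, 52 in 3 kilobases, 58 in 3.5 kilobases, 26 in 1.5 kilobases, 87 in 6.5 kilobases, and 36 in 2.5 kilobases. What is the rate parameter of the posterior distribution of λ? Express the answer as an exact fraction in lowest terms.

97/2

Total count 153 over total exposure 15 kilobases.
After the first batch: Gamma(20 + 153, 15 + 15) = Gamma(173, 30).
Total count: 8 + 52 + 58 + 26 + 87 + 36 = 267.
Total exposure: 1.5 + 3 + 3.5 + 1.5 + 6.5 + 2.5 = 18.5 kilobases.
After the second batch: Gamma(173 + 267, 30 + 18.5) = Gamma(440, 97/2).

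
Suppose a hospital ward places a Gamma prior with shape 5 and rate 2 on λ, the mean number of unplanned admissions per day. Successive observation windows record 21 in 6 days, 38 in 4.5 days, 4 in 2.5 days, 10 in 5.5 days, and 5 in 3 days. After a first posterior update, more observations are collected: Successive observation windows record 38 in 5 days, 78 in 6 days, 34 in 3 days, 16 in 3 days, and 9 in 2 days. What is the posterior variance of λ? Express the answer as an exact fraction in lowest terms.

Total count: 21 + 38 + 4 + 10 + 5 = 78.
Total exposure: 6 + 4.5 + 2.5 + 5.5 + 3 = 21.5 days.
After the first batch: Gamma(5 + 78, 2 + 21.5) = Gamma(83, 47/2).
Total count: 38 + 78 + 34 + 16 + 9 = 175.
Total exposure: 5 + 6 + 3 + 3 + 2 = 19 days.
After the second batch: Gamma(83 + 175, 47/2 + 19) = Gamma(258, 85/2).
Posterior variance = α'/β'² = 258/(7225/4) = 1032/7225.

1032/7225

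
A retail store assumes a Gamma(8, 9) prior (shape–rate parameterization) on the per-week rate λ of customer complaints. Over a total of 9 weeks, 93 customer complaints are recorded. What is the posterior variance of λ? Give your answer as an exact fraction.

Total count 93 over total exposure 9 weeks.
The Gamma prior is conjugate for the Poisson rate, so λ | data ~ Gamma(8+93, 9+9) = Gamma(101, 18).
Posterior variance = α'/β'² = 101/324.

101/324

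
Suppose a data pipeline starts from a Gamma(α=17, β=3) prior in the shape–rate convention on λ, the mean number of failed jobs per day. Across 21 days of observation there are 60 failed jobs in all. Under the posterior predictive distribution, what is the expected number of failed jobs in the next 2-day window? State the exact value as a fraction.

77/12

Total count 60 over total exposure 21 days.
Posterior: α' = 17 + 60 = 77, β' = 3 + 21 = 24.
Predictive mean over a 2-day window = T·E[λ|data] = 2·77/24 = 77/12.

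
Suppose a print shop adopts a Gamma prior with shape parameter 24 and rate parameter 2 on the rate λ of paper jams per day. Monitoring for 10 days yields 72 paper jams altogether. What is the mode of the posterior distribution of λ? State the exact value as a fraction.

Total count 72 over total exposure 10 days.
By Gamma–Poisson conjugacy, the posterior is Gamma(α + Σx, β + Σt) = Gamma(24 + 72, 2 + 10) = Gamma(96, 12).
Posterior mode = (α'−1)/β' = 95/12.

95/12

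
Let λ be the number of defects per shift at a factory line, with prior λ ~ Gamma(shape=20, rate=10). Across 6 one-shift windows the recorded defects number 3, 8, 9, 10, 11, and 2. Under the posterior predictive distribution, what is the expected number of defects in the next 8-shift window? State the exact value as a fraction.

63/2

Total count: 3 + 8 + 9 + 10 + 11 + 2 = 43.
Total exposure: 6 shifts.
By Gamma–Poisson conjugacy, the posterior is Gamma(α + Σx, β + Σt) = Gamma(20 + 43, 10 + 6) = Gamma(63, 16).
Predictive mean over an 8-shift window = T·E[λ|data] = 8·63/16 = 63/2.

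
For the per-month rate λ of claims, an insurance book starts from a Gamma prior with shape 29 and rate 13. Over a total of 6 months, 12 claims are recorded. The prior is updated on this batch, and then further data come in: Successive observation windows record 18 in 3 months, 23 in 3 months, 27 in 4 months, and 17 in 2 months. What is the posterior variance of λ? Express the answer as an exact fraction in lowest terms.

Total count 12 over total exposure 6 months.
After the first batch: Gamma(29 + 12, 13 + 6) = Gamma(41, 19).
Total count: 18 + 23 + 27 + 17 = 85.
Total exposure: 3 + 3 + 4 + 2 = 12 months.
After the second batch: Gamma(41 + 85, 19 + 12) = Gamma(126, 31).
Posterior variance = α'/β'² = 126/961.

126/961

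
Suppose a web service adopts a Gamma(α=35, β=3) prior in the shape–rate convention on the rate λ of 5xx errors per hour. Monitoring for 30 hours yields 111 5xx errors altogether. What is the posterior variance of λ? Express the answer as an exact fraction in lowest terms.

Total count 111 over total exposure 30 hours.
Posterior: α' = 35 + 111 = 146, β' = 3 + 30 = 33.
Posterior variance = α'/β'² = 146/1089.

146/1089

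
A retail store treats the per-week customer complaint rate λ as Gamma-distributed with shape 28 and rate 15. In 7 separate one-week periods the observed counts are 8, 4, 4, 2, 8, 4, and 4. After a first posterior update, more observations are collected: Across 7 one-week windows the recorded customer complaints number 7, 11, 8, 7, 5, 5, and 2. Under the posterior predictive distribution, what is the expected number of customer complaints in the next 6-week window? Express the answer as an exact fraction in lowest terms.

Total count: 8 + 4 + 4 + 2 + 8 + 4 + 4 = 34.
Total exposure: 7 weeks.
After the first batch: Gamma(28 + 34, 15 + 7) = Gamma(62, 22).
Total count: 7 + 11 + 8 + 7 + 5 + 5 + 2 = 45.
Total exposure: 7 weeks.
After the second batch: Gamma(62 + 45, 22 + 7) = Gamma(107, 29).
Predictive mean over a 6-week window = T·E[λ|data] = 6·107/29 = 642/29.

642/29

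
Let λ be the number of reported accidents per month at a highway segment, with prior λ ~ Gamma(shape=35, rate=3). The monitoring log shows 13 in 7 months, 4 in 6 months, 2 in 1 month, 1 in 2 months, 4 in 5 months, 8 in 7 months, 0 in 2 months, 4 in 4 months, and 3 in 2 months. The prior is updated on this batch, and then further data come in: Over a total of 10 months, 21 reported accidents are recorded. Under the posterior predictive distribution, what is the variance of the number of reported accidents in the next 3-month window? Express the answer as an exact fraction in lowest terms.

Total count: 13 + 4 + 2 + 1 + 4 + 8 + 0 + 4 + 3 = 39.
Total exposure: 7 + 6 + 1 + 2 + 5 + 7 + 2 + 4 + 2 = 36 months.
After the first batch: Gamma(35 + 39, 3 + 36) = Gamma(74, 39).
Total count 21 over total exposure 10 months.
After the second batch: Gamma(74 + 21, 39 + 10) = Gamma(95, 49).
The posterior predictive for a window of length T is Negative Binomial with variance T·α'·(β'+T)/β'² = 3·95·52/2401 = 14820/2401.

14820/2401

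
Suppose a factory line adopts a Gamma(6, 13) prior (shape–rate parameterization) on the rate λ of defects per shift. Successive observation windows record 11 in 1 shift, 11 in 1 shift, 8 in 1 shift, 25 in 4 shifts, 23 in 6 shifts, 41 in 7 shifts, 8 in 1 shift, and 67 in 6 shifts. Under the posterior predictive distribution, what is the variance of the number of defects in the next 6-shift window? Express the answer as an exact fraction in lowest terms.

69/2

Total count: 11 + 11 + 8 + 25 + 23 + 41 + 8 + 67 = 194.
Total exposure: 1 + 1 + 1 + 4 + 6 + 7 + 1 + 6 = 27 shifts.
By Gamma–Poisson conjugacy, the posterior is Gamma(α + Σx, β + Σt) = Gamma(6 + 194, 13 + 27) = Gamma(200, 40).
The posterior predictive for a window of length T is Negative Binomial with variance T·α'·(β'+T)/β'² = 6·200·46/1600 = 69/2.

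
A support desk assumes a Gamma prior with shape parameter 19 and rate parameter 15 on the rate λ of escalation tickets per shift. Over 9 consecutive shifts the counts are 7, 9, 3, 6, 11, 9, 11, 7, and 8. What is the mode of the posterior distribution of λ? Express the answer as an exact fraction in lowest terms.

Total count: 7 + 9 + 3 + 6 + 11 + 9 + 11 + 7 + 8 = 71.
Total exposure: 9 shifts.
Posterior: α' = 19 + 71 = 90, β' = 15 + 9 = 24.
Posterior mode = (α'−1)/β' = 89/24.

89/24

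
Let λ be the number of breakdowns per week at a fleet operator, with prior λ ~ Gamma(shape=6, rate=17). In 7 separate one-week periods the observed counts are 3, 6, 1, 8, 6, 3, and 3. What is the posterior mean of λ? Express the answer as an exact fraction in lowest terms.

Total count: 3 + 6 + 1 + 8 + 6 + 3 + 3 = 30.
Total exposure: 7 weeks.
The Gamma prior is conjugate for the Poisson rate, so λ | data ~ Gamma(6+30, 17+7) = Gamma(36, 24).
Posterior mean = α'/β' = 36/24 = 3/2.

3/2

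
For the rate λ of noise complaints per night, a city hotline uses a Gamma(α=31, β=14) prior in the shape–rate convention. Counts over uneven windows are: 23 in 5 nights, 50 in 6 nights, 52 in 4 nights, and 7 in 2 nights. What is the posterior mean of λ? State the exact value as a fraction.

Total count: 23 + 50 + 52 + 7 = 132.
Total exposure: 5 + 6 + 4 + 2 = 17 nights.
The Gamma prior is conjugate for the Poisson rate, so λ | data ~ Gamma(31+132, 14+17) = Gamma(163, 31).
Posterior mean = α'/β' = 163/31.

163/31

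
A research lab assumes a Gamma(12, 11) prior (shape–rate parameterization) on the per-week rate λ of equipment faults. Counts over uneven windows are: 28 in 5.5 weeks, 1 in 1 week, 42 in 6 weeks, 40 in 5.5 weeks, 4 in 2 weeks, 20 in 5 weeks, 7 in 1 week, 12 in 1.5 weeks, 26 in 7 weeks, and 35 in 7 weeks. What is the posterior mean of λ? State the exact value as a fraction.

Total count: 28 + 1 + 42 + 40 + 4 + 20 + 7 + 12 + 26 + 35 = 215.
Total exposure: 5.5 + 1 + 6 + 5.5 + 2 + 5 + 1 + 1.5 + 7 + 7 = 41.5 weeks.
By Gamma–Poisson conjugacy, the posterior is Gamma(α + Σx, β + Σt) = Gamma(12 + 215, 11 + 41.5) = Gamma(227, 105/2).
Posterior mean = α'/β' = 227/(105/2) = 454/105.

454/105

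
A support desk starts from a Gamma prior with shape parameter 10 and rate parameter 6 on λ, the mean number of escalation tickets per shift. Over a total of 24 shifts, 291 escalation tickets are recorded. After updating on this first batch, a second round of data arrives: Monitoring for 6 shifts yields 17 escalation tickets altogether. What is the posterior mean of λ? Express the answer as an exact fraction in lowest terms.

Total count 291 over total exposure 24 shifts.
After the first batch: Gamma(10 + 291, 6 + 24) = Gamma(301, 30).
Total count 17 over total exposure 6 shifts.
After the second batch: Gamma(301 + 17, 30 + 6) = Gamma(318, 36).
Posterior mean = α'/β' = 318/36 = 53/6.

53/6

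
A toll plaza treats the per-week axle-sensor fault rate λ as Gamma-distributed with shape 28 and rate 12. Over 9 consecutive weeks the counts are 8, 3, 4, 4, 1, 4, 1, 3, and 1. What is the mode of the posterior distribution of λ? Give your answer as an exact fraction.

8/3

Total count: 8 + 3 + 4 + 4 + 1 + 4 + 1 + 3 + 1 = 29.
Total exposure: 9 weeks.
By Gamma–Poisson conjugacy, the posterior is Gamma(α + Σx, β + Σt) = Gamma(28 + 29, 12 + 9) = Gamma(57, 21).
Posterior mode = (α'−1)/β' = 56/21 = 8/3.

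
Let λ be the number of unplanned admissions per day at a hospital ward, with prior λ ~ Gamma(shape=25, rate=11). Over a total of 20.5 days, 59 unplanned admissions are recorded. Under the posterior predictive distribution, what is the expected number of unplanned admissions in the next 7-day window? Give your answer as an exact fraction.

Total count 59 over total exposure 20.5 days.
The Gamma prior is conjugate for the Poisson rate, so λ | data ~ Gamma(25+59, 11+20.5) = Gamma(84, 63/2).
Predictive mean over a 7-day window = T·E[λ|data] = 7·84/(63/2) = 56/3.

56/3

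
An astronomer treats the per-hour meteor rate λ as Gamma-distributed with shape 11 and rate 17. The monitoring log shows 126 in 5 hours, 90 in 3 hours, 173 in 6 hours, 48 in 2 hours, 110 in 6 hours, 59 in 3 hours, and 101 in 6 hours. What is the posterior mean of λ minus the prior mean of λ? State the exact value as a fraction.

5839/408

Total count: 126 + 90 + 173 + 48 + 110 + 59 + 101 = 707.
Total exposure: 5 + 3 + 6 + 2 + 6 + 3 + 6 = 31 hours.
By Gamma–Poisson conjugacy, the posterior is Gamma(α + Σx, β + Σt) = Gamma(11 + 707, 17 + 31) = Gamma(718, 48).
Posterior mean = 718/48 = 359/24; prior mean = 11/17 = 11/17. Difference = 359/24 − 11/17 = 5839/408.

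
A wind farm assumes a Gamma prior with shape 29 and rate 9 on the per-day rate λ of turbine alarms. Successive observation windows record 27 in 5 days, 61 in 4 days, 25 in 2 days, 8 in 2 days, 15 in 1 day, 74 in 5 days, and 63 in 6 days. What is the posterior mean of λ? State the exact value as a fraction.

151/17

Total count: 27 + 61 + 25 + 8 + 15 + 74 + 63 = 273.
Total exposure: 5 + 4 + 2 + 2 + 1 + 5 + 6 = 25 days.
Posterior: α' = 29 + 273 = 302, β' = 9 + 25 = 34.
Posterior mean = α'/β' = 302/34 = 151/17.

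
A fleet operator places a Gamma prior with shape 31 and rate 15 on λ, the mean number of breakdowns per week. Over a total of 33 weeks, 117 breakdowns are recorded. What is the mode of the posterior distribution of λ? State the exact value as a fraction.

Total count 117 over total exposure 33 weeks.
The Gamma prior is conjugate for the Poisson rate, so λ | data ~ Gamma(31+117, 15+33) = Gamma(148, 48).
Posterior mode = (α'−1)/β' = 147/48 = 49/16.

49/16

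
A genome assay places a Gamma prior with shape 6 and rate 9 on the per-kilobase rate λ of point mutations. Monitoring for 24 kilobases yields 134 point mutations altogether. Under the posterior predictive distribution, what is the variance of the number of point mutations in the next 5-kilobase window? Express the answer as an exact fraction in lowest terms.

Total count 134 over total exposure 24 kilobases.
Posterior: α' = 6 + 134 = 140, β' = 9 + 24 = 33.
The posterior predictive for a window of length T is Negative Binomial with variance T·α'·(β'+T)/β'² = 5·140·38/1089 = 26600/1089.

26600/1089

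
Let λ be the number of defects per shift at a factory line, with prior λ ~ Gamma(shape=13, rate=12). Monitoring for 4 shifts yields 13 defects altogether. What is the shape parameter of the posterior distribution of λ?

26

Total count 13 over total exposure 4 shifts.
Conjugate update: add total count to the shape and total exposure to the rate, giving Gamma(26, 16).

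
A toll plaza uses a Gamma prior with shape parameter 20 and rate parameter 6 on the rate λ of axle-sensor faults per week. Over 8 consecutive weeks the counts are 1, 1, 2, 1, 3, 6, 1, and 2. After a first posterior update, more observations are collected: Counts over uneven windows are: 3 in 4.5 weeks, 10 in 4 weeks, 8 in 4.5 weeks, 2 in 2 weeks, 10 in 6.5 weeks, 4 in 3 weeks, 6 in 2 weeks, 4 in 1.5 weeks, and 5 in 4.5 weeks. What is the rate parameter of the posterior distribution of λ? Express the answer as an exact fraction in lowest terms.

93/2

Total count: 1 + 1 + 2 + 1 + 3 + 6 + 1 + 2 = 17.
Total exposure: 8 weeks.
After the first batch: Gamma(20 + 17, 6 + 8) = Gamma(37, 14).
Total count: 3 + 10 + 8 + 2 + 10 + 4 + 6 + 4 + 5 = 52.
Total exposure: 4.5 + 4 + 4.5 + 2 + 6.5 + 3 + 2 + 1.5 + 4.5 = 32.5 weeks.
After the second batch: Gamma(37 + 52, 14 + 32.5) = Gamma(89, 93/2).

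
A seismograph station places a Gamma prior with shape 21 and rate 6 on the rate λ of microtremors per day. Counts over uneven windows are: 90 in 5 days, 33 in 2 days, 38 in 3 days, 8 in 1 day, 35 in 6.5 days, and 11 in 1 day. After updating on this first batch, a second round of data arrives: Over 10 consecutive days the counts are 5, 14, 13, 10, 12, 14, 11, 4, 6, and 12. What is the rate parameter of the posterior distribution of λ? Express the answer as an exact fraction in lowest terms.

Total count: 90 + 33 + 38 + 8 + 35 + 11 = 215.
Total exposure: 5 + 2 + 3 + 1 + 6.5 + 1 = 18.5 days.
After the first batch: Gamma(21 + 215, 6 + 18.5) = Gamma(236, 49/2).
Total count: 5 + 14 + 13 + 10 + 12 + 14 + 11 + 4 + 6 + 12 = 101.
Total exposure: 10 days.
After the second batch: Gamma(236 + 101, 49/2 + 10) = Gamma(337, 69/2).

69/2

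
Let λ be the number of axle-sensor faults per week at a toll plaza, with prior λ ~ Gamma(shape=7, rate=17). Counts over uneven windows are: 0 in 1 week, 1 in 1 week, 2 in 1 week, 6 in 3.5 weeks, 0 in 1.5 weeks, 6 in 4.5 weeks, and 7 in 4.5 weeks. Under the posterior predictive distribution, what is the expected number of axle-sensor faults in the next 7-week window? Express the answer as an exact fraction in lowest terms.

Total count: 0 + 1 + 2 + 6 + 0 + 6 + 7 = 22.
Total exposure: 1 + 1 + 1 + 3.5 + 1.5 + 4.5 + 4.5 = 17 weeks.
By Gamma–Poisson conjugacy, the posterior is Gamma(α + Σx, β + Σt) = Gamma(7 + 22, 17 + 17) = Gamma(29, 34).
Predictive mean over a 7-week window = T·E[λ|data] = 7·29/34 = 203/34.

203/34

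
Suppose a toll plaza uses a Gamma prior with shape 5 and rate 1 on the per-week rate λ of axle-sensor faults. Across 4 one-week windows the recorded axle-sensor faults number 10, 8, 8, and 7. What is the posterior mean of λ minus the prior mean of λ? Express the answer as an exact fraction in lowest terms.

Total count: 10 + 8 + 8 + 7 = 33.
Total exposure: 4 weeks.
Gamma(α, β) with Poisson data over total exposure Σt gives posterior Gamma(α+Σx, β+Σt) = Gamma(38, 5).
Posterior mean = 38/5 = 38/5; prior mean = 5/1 = 5. Difference = 38/5 − 5 = 13/5.

13/5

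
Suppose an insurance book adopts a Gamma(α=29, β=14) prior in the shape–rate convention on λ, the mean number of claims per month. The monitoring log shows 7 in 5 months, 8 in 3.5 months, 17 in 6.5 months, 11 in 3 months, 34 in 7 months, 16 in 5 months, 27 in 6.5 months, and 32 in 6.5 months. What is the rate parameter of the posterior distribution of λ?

Total count: 7 + 8 + 17 + 11 + 34 + 16 + 27 + 32 = 152.
Total exposure: 5 + 3.5 + 6.5 + 3 + 7 + 5 + 6.5 + 6.5 = 43 months.
Gamma(α, β) with Poisson data over total exposure Σt gives posterior Gamma(α+Σx, β+Σt) = Gamma(181, 57).

57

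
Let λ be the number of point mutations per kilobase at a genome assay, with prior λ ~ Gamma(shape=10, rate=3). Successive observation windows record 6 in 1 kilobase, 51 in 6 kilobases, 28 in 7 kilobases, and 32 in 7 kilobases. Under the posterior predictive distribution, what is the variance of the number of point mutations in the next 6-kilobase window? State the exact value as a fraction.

Total count: 6 + 51 + 28 + 32 = 117.
Total exposure: 1 + 6 + 7 + 7 = 21 kilobases.
Gamma(α, β) with Poisson data over total exposure Σt gives posterior Gamma(α+Σx, β+Σt) = Gamma(127, 24).
The posterior predictive for a window of length T is Negative Binomial with variance T·α'·(β'+T)/β'² = 6·127·30/576 = 635/16.

635/16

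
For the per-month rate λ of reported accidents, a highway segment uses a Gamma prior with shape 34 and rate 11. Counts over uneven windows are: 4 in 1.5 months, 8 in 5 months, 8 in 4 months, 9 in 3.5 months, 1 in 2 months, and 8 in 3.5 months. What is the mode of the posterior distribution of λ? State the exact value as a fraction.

Total count: 4 + 8 + 8 + 9 + 1 + 8 = 38.
Total exposure: 1.5 + 5 + 4 + 3.5 + 2 + 3.5 = 19.5 months.
By Gamma–Poisson conjugacy, the posterior is Gamma(α + Σx, β + Σt) = Gamma(34 + 38, 11 + 19.5) = Gamma(72, 61/2).
Posterior mode = (α'−1)/β' = 71/(61/2) = 142/61.

142/61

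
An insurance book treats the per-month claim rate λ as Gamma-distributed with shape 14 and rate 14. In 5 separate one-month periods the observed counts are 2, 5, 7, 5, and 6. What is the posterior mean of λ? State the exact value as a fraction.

39/19

Total count: 2 + 5 + 7 + 5 + 6 = 25.
Total exposure: 5 months.
By Gamma–Poisson conjugacy, the posterior is Gamma(α + Σx, β + Σt) = Gamma(14 + 25, 14 + 5) = Gamma(39, 19).
Posterior mean = α'/β' = 39/19.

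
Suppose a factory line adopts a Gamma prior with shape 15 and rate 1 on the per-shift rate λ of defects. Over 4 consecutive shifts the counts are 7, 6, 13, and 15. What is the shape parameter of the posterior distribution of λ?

Total count: 7 + 6 + 13 + 15 = 41.
Total exposure: 4 shifts.
Conjugate update: add total count to the shape and total exposure to the rate, giving Gamma(56, 5).

56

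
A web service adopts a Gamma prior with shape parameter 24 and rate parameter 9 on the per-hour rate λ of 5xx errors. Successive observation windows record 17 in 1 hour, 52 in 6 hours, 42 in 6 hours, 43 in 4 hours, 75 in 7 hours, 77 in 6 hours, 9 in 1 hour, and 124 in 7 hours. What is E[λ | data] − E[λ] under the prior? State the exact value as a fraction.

1013/141

Total count: 17 + 52 + 42 + 43 + 75 + 77 + 9 + 124 = 439.
Total exposure: 1 + 6 + 6 + 4 + 7 + 6 + 1 + 7 = 38 hours.
The Gamma prior is conjugate for the Poisson rate, so λ | data ~ Gamma(24+439, 9+38) = Gamma(463, 47).
Posterior mean = 463/47 = 463/47; prior mean = 24/9 = 8/3. Difference = 463/47 − 8/3 = 1013/141.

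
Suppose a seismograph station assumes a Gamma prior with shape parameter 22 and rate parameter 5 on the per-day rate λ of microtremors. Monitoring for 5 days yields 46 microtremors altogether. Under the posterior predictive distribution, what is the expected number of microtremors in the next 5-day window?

Total count 46 over total exposure 5 days.
The Gamma prior is conjugate for the Poisson rate, so λ | data ~ Gamma(22+46, 5+5) = Gamma(68, 10).
Predictive mean over a 5-day window = T·E[λ|data] = 5·68/10 = 34.

34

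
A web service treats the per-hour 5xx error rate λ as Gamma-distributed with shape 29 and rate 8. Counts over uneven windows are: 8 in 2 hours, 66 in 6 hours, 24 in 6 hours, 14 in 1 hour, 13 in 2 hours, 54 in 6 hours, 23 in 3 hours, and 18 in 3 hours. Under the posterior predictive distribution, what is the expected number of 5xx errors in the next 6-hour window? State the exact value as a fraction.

Total count: 8 + 66 + 24 + 14 + 13 + 54 + 23 + 18 = 220.
Total exposure: 2 + 6 + 6 + 1 + 2 + 6 + 3 + 3 = 29 hours.
The Gamma prior is conjugate for the Poisson rate, so λ | data ~ Gamma(29+220, 8+29) = Gamma(249, 37).
Predictive mean over a 6-hour window = T·E[λ|data] = 6·249/37 = 1494/37.

1494/37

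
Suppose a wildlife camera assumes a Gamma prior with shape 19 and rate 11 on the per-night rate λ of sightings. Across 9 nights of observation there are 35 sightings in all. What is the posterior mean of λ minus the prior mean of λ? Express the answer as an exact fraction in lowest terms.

Total count 35 over total exposure 9 nights.
Conjugate update: add total count to the shape and total exposure to the rate, giving Gamma(54, 20).
Posterior mean = 54/20 = 27/10; prior mean = 19/11 = 19/11. Difference = 27/10 − 19/11 = 107/110.

107/110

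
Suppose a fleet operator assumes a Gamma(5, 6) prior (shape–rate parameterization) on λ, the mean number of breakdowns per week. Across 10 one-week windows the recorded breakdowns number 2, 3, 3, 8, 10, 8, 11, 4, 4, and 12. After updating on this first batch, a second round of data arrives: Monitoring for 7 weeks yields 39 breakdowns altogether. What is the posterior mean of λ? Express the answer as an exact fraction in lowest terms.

Total count: 2 + 3 + 3 + 8 + 10 + 8 + 11 + 4 + 4 + 12 = 65.
Total exposure: 10 weeks.
After the first batch: Gamma(5 + 65, 6 + 10) = Gamma(70, 16).
Total count 39 over total exposure 7 weeks.
After the second batch: Gamma(70 + 39, 16 + 7) = Gamma(109, 23).
Posterior mean = α'/β' = 109/23.

109/23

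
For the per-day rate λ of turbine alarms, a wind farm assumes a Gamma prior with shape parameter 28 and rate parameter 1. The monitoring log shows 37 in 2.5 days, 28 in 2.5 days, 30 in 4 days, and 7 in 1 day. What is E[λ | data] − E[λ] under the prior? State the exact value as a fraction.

-178/11

Total count: 37 + 28 + 30 + 7 = 102.
Total exposure: 2.5 + 2.5 + 4 + 1 = 10 days.
Posterior: α' = 28 + 102 = 130, β' = 1 + 10 = 11.
Posterior mean = 130/11 = 130/11; prior mean = 28/1 = 28. Difference = 130/11 − 28 = -178/11.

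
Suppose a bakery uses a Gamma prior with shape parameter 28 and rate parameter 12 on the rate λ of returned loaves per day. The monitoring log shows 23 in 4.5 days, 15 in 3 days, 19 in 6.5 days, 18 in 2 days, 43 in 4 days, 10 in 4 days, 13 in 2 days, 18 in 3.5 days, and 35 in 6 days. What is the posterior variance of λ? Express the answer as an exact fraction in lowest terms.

888/9025

Total count: 23 + 15 + 19 + 18 + 43 + 10 + 13 + 18 + 35 = 194.
Total exposure: 4.5 + 3 + 6.5 + 2 + 4 + 4 + 2 + 3.5 + 6 = 35.5 days.
The Gamma prior is conjugate for the Poisson rate, so λ | data ~ Gamma(28+194, 12+35.5) = Gamma(222, 95/2).
Posterior variance = α'/β'² = 222/(9025/4) = 888/9025.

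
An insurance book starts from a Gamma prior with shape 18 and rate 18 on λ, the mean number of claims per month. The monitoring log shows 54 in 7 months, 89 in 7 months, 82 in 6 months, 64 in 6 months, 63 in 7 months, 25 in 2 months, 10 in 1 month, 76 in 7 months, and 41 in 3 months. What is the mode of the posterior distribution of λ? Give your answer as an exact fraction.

521/64

Total count: 54 + 89 + 82 + 64 + 63 + 25 + 10 + 76 + 41 = 504.
Total exposure: 7 + 7 + 6 + 6 + 7 + 2 + 1 + 7 + 3 = 46 months.
Gamma(α, β) with Poisson data over total exposure Σt gives posterior Gamma(α+Σx, β+Σt) = Gamma(522, 64).
Posterior mode = (α'−1)/β' = 521/64.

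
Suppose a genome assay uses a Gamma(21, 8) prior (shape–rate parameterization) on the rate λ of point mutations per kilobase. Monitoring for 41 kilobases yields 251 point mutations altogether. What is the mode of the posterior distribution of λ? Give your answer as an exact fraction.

Total count 251 over total exposure 41 kilobases.
Conjugate update: add total count to the shape and total exposure to the rate, giving Gamma(272, 49).
Posterior mode = (α'−1)/β' = 271/49.

271/49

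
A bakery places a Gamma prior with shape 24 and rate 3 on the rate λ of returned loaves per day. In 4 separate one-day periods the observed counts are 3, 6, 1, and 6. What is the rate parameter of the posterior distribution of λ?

Total count: 3 + 6 + 1 + 6 = 16.
Total exposure: 4 days.
Conjugate update: add total count to the shape and total exposure to the rate, giving Gamma(40, 7).

7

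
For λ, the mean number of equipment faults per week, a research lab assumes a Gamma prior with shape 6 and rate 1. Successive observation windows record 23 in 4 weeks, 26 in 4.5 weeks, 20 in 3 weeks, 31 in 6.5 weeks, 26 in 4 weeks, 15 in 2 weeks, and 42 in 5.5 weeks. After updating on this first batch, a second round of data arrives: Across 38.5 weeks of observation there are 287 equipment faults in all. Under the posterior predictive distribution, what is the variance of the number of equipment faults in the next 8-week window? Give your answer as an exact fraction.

293216/4761

Total count: 23 + 26 + 20 + 31 + 26 + 15 + 42 = 183.
Total exposure: 4 + 4.5 + 3 + 6.5 + 4 + 2 + 5.5 = 29.5 weeks.
After the first batch: Gamma(6 + 183, 1 + 29.5) = Gamma(189, 61/2).
Total count 287 over total exposure 38.5 weeks.
After the second batch: Gamma(189 + 287, 61/2 + 38.5) = Gamma(476, 69).
The posterior predictive for a window of length T is Negative Binomial with variance T·α'·(β'+T)/β'² = 8·476·77/4761 = 293216/4761.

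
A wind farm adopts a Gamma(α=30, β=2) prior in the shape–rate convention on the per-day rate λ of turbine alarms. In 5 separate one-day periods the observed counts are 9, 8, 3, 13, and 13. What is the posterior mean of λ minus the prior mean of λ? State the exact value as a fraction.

Total count: 9 + 8 + 3 + 13 + 13 = 46.
Total exposure: 5 days.
The Gamma prior is conjugate for the Poisson rate, so λ | data ~ Gamma(30+46, 2+5) = Gamma(76, 7).
Posterior mean = 76/7 = 76/7; prior mean = 30/2 = 15. Difference = 76/7 − 15 = -29/7.

-29/7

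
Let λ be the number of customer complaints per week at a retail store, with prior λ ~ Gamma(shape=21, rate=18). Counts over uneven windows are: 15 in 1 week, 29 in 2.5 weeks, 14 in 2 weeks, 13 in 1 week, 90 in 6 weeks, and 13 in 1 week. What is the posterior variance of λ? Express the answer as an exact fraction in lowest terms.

260/1323

Total count: 15 + 29 + 14 + 13 + 90 + 13 = 174.
Total exposure: 1 + 2.5 + 2 + 1 + 6 + 1 = 13.5 weeks.
The Gamma prior is conjugate for the Poisson rate, so λ | data ~ Gamma(21+174, 18+13.5) = Gamma(195, 63/2).
Posterior variance = α'/β'² = 195/(3969/4) = 260/1323.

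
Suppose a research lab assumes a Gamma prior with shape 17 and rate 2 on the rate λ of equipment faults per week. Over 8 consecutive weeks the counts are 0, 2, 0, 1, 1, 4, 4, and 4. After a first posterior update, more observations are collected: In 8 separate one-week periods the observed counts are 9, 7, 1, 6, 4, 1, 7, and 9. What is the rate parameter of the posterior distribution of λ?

18

Total count: 0 + 2 + 0 + 1 + 1 + 4 + 4 + 4 = 16.
Total exposure: 8 weeks.
After the first batch: Gamma(17 + 16, 2 + 8) = Gamma(33, 10).
Total count: 9 + 7 + 1 + 6 + 4 + 1 + 7 + 9 = 44.
Total exposure: 8 weeks.
After the second batch: Gamma(33 + 44, 10 + 8) = Gamma(77, 18).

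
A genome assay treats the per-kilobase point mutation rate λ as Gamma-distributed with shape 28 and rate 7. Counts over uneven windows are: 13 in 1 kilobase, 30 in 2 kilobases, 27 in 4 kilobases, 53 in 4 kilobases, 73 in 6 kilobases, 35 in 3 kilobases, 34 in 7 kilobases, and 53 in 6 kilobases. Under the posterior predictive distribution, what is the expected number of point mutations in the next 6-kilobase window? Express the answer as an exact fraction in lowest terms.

Total count: 13 + 30 + 27 + 53 + 73 + 35 + 34 + 53 = 318.
Total exposure: 1 + 2 + 4 + 4 + 6 + 3 + 7 + 6 = 33 kilobases.
By Gamma–Poisson conjugacy, the posterior is Gamma(α + Σx, β + Σt) = Gamma(28 + 318, 7 + 33) = Gamma(346, 40).
Predictive mean over a 6-kilobase window = T·E[λ|data] = 6·346/40 = 519/10.

519/10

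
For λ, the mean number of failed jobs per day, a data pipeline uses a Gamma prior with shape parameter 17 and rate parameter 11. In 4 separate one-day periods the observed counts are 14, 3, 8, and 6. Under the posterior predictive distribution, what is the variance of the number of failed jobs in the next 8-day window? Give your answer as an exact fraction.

Total count: 14 + 3 + 8 + 6 = 31.
Total exposure: 4 days.
Posterior: α' = 17 + 31 = 48, β' = 11 + 4 = 15.
The posterior predictive for a window of length T is Negative Binomial with variance T·α'·(β'+T)/β'² = 8·48·23/225 = 2944/75.

2944/75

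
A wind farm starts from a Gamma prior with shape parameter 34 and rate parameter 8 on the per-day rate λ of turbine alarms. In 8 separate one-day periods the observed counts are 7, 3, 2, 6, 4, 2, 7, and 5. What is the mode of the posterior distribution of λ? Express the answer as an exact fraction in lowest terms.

Total count: 7 + 3 + 2 + 6 + 4 + 2 + 7 + 5 = 36.
Total exposure: 8 days.
Gamma(α, β) with Poisson data over total exposure Σt gives posterior Gamma(α+Σx, β+Σt) = Gamma(70, 16).
Posterior mode = (α'−1)/β' = 69/16.

69/16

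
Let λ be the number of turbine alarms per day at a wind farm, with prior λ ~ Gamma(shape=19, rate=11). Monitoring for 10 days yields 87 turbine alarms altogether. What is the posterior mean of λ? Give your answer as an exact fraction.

106/21

Total count 87 over total exposure 10 days.
Conjugate update: add total count to the shape and total exposure to the rate, giving Gamma(106, 21).
Posterior mean = α'/β' = 106/21.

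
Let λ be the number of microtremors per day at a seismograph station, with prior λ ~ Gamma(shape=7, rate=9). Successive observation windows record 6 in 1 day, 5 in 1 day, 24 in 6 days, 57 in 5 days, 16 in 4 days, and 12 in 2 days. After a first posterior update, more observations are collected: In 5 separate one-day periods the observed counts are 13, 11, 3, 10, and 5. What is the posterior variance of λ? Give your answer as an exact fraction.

169/1089

Total count: 6 + 5 + 24 + 57 + 16 + 12 = 120.
Total exposure: 1 + 1 + 6 + 5 + 4 + 2 = 19 days.
After the first batch: Gamma(7 + 120, 9 + 19) = Gamma(127, 28).
Total count: 13 + 11 + 3 + 10 + 5 = 42.
Total exposure: 5 days.
After the second batch: Gamma(127 + 42, 28 + 5) = Gamma(169, 33).
Posterior variance = α'/β'² = 169/1089.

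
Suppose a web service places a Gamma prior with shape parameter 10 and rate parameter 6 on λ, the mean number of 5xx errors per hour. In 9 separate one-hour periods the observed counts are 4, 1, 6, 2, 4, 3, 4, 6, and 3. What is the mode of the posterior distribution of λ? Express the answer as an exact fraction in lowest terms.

Total count: 4 + 1 + 6 + 2 + 4 + 3 + 4 + 6 + 3 = 33.
Total exposure: 9 hours.
The Gamma prior is conjugate for the Poisson rate, so λ | data ~ Gamma(10+33, 6+9) = Gamma(43, 15).
Posterior mode = (α'−1)/β' = 42/15 = 14/5.

14/5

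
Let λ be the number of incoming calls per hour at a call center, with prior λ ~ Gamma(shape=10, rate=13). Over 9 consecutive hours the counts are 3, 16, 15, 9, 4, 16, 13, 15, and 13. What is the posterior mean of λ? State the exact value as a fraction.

Total count: 3 + 16 + 15 + 9 + 4 + 16 + 13 + 15 + 13 = 104.
Total exposure: 9 hours.
By Gamma–Poisson conjugacy, the posterior is Gamma(α + Σx, β + Σt) = Gamma(10 + 104, 13 + 9) = Gamma(114, 22).
Posterior mean = α'/β' = 114/22 = 57/11.

57/11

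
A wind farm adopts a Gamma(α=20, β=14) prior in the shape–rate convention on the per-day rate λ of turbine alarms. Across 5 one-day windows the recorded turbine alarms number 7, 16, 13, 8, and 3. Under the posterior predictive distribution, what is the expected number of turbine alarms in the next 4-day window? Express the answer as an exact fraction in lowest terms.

Total count: 7 + 16 + 13 + 8 + 3 = 47.
Total exposure: 5 days.
The Gamma prior is conjugate for the Poisson rate, so λ | data ~ Gamma(20+47, 14+5) = Gamma(67, 19).
Predictive mean over a 4-day window = T·E[λ|data] = 4·67/19 = 268/19.

268/19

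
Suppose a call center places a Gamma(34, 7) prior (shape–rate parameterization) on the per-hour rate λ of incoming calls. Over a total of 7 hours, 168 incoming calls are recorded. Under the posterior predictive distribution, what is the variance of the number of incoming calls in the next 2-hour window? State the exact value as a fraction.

1616/49

Total count 168 over total exposure 7 hours.
The Gamma prior is conjugate for the Poisson rate, so λ | data ~ Gamma(34+168, 7+7) = Gamma(202, 14).
The posterior predictive for a window of length T is Negative Binomial with variance T·α'·(β'+T)/β'² = 2·202·16/196 = 1616/49.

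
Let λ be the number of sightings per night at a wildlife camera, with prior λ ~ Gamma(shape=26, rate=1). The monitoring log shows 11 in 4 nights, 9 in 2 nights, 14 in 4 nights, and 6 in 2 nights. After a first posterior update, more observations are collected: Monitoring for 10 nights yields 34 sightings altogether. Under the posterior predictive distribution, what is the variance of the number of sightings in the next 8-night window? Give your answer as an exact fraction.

Total count: 11 + 9 + 14 + 6 = 40.
Total exposure: 4 + 2 + 4 + 2 = 12 nights.
After the first batch: Gamma(26 + 40, 1 + 12) = Gamma(66, 13).
Total count 34 over total exposure 10 nights.
After the second batch: Gamma(66 + 34, 13 + 10) = Gamma(100, 23).
The posterior predictive for a window of length T is Negative Binomial with variance T·α'·(β'+T)/β'² = 8·100·31/529 = 24800/529.

24800/529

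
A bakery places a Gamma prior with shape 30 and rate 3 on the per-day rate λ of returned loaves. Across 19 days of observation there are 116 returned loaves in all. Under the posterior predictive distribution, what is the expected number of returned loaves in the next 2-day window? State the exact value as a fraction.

146/11

Total count 116 over total exposure 19 days.
Conjugate update: add total count to the shape and total exposure to the rate, giving Gamma(146, 22).
Predictive mean over a 2-day window = T·E[λ|data] = 2·146/22 = 146/11.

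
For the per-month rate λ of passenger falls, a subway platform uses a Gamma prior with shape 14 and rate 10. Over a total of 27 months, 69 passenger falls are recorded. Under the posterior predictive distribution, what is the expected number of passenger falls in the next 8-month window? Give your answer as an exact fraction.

664/37

Total count 69 over total exposure 27 months.
The Gamma prior is conjugate for the Poisson rate, so λ | data ~ Gamma(14+69, 10+27) = Gamma(83, 37).
Predictive mean over an 8-month window = T·E[λ|data] = 8·83/37 = 664/37.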